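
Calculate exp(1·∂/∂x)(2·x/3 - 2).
\frac{2 x}{3} - \frac{4}{3}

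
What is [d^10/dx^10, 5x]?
50\frac{d^{9}}{dx^{9}}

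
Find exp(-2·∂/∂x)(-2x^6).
- 2 x^{6} + 24 x^{5} - 120 x^{4} + 320 x^{3} - 480 x^{2} + 384 x - 128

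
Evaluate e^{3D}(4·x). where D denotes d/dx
4 x + 12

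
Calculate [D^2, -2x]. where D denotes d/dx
-4D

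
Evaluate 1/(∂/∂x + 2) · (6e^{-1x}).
6 e^{- x}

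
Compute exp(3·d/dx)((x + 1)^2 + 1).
x^{2} + 8 x + 17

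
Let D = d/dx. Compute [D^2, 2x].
4D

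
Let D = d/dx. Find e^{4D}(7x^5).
7 x^{5} + 140 x^{4} + 1120 x^{3} + 4480 x^{2} + 8960 x + 7168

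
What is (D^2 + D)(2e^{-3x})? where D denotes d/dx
12 e^{- 3 x}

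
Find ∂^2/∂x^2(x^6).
30 x^{4}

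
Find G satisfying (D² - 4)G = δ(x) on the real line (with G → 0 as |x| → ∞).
-\frac{e^{-2|x|}}{4}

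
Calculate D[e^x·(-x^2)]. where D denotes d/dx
x \left(- x - 2\right) e^{x}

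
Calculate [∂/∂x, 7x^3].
21 x^{2}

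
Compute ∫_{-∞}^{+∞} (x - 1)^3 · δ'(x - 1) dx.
0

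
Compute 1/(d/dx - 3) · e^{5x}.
\frac{e^{5 x}}{2}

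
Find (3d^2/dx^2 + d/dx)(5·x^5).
25 x^{3} \left(x + 12\right)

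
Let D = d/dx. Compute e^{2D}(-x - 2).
- x - 4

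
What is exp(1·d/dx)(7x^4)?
7 x^{4} + 28 x^{3} + 42 x^{2} + 28 x + 7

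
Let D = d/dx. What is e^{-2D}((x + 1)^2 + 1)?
x^{2} - 2 x + 2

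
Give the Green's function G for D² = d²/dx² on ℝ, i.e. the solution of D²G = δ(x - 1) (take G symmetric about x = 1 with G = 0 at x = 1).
\frac{|x - 1|}{2}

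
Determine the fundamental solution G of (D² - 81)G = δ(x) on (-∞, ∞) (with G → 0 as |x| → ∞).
-\frac{e^{-9|x|}}{18}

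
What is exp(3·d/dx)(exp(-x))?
e^{- x - 3}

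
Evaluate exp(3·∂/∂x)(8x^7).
8 x^{7} + 168 x^{6} + 1512 x^{5} + 7560 x^{4} + 22680 x^{3} + 40824 x^{2} + 40824 x + 17496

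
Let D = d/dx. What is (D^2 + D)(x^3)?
3 x \left(x + 2\right)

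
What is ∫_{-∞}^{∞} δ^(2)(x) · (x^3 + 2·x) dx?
0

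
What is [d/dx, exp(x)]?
e^{x}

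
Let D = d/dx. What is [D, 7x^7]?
49 x^{6}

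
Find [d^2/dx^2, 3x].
6\frac{d}{dx}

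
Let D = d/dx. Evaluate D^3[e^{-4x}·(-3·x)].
48 \left(4 x - 3\right) e^{- 4 x}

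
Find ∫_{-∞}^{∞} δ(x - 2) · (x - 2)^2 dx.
0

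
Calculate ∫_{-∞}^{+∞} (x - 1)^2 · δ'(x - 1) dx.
0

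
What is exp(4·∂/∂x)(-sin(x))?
- \sin{\left(x + 4 \right)}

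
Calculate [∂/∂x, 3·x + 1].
3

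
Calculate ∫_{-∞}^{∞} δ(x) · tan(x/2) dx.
0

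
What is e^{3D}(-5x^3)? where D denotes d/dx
- 5 x^{3} - 45 x^{2} - 135 x - 135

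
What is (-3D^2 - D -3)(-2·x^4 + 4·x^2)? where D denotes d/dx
6 x^{4} + 8 x^{3} + 60 x^{2} - 8 x - 24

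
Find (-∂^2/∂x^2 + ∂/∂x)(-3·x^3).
9 x \left(2 - x\right)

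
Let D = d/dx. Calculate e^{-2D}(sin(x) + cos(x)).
\sqrt{2} \cos{\left(- x + \frac{\pi}{4} + 2 \right)}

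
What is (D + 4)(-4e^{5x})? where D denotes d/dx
- 36 e^{5 x}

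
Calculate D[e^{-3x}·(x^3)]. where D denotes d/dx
3 x^{2} \left(1 - x\right) e^{- 3 x}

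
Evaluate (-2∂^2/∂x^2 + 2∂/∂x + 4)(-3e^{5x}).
108 e^{5 x}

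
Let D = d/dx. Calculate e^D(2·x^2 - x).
2 x^{2} + 3 x + 1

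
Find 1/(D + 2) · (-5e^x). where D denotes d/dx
- \frac{5 e^{x}}{3}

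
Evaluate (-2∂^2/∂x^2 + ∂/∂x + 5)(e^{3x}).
- 10 e^{3 x}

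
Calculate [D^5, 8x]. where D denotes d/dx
40D^{4}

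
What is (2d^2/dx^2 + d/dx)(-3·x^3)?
9 x \left(- x - 4\right)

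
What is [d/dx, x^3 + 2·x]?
3 x^{2} + 2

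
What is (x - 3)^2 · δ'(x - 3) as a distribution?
0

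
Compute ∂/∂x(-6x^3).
- 18 x^{2}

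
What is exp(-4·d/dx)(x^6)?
x^{6} - 24 x^{5} + 240 x^{4} - 1280 x^{3} + 3840 x^{2} - 6144 x + 4096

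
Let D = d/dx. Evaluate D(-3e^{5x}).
- 15 e^{5 x}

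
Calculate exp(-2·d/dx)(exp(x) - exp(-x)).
- e^{2 - x} + e^{x - 2}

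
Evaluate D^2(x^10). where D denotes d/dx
90 x^{8}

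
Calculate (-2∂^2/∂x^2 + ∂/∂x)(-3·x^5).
15 x^{3} \left(8 - x\right)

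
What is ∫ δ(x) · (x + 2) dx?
2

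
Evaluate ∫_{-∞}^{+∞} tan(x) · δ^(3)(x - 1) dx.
- 6 \tan^{4}{\left(1 \right)} - 8 \tan^{2}{\left(1 \right)} - 2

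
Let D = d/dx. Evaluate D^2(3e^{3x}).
27 e^{3 x}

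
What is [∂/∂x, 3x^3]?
9 x^{2}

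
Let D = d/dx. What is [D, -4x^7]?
- 28 x^{6}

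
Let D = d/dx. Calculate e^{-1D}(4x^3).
4 x^{3} - 12 x^{2} + 12 x - 4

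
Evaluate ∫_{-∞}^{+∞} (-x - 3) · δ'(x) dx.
1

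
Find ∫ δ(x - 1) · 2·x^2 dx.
2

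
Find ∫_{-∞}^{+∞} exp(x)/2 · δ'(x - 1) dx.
- \frac{e}{2}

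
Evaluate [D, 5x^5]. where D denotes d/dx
25 x^{4}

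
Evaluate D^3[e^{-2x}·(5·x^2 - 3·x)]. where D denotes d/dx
8 \left(- 5 x^{2} + 18 x - 12\right) e^{- 2 x}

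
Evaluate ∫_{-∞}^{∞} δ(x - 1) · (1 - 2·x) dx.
-1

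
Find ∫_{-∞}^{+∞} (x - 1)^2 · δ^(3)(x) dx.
0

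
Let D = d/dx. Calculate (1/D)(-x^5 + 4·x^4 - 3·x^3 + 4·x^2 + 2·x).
- \frac{x^{6}}{6} + \frac{4 x^{5}}{5} - \frac{3 x^{4}}{4} + \frac{4 x^{3}}{3} + x^{2}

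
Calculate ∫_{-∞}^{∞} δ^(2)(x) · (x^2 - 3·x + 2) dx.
2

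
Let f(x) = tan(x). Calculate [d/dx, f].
\frac{1}{\cos^{2}{\left(x \right)}}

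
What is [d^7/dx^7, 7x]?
49\frac{d^{6}}{dx^{6}}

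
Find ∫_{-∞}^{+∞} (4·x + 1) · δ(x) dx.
1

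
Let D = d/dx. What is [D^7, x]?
7D^{6}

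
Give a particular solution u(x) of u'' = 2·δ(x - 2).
|x - 2|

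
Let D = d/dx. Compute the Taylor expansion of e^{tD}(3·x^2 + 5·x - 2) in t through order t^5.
3 t^{2} + t \left(6 x + 5\right) + 3 x^{2} + 5 x - 2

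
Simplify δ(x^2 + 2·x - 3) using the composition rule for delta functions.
\frac{\delta(x + 3) + \delta(x - 1)}{4}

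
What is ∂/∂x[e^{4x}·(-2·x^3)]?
x^{2} \left(- 8 x - 6\right) e^{4 x}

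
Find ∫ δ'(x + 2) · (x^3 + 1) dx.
-12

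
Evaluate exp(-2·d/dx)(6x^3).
6 x^{3} - 36 x^{2} + 72 x - 48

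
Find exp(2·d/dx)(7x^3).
7 x^{3} + 42 x^{2} + 84 x + 56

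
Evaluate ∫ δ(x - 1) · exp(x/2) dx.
e^{\frac{1}{2}}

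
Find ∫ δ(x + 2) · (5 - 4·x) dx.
13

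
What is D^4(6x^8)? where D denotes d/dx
10080 x^{4}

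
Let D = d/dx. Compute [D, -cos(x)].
\sin{\left(x \right)}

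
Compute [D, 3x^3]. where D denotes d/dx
9 x^{2}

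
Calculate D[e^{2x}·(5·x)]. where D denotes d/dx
\left(10 x + 5\right) e^{2 x}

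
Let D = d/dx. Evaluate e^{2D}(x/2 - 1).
\frac{x}{2}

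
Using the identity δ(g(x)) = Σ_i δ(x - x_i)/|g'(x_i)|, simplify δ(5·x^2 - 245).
\frac{\delta(x - 7) + \delta(x + 7)}{70}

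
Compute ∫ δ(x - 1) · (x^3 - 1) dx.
0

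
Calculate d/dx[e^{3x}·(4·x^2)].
4 x \left(3 x + 2\right) e^{3 x}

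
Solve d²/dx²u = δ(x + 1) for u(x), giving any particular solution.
\frac{|x + 1|}{2}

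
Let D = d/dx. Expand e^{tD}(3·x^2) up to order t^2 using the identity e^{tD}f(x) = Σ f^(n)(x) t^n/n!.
3 t^{2} + 6 t x + 3 x^{2}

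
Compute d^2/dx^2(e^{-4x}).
16 e^{- 4 x}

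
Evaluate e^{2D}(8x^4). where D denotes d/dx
8 x^{4} + 64 x^{3} + 192 x^{2} + 256 x + 128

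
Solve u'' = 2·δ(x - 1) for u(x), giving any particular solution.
|x - 1|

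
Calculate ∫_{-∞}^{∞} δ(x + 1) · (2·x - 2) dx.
-4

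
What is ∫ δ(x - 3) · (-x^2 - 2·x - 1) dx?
-16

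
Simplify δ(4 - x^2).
\frac{\delta(x - 2) + \delta(x + 2)}{4}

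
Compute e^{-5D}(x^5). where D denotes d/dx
x^{5} - 25 x^{4} + 250 x^{3} - 1250 x^{2} + 3125 x - 3125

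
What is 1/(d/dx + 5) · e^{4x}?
\frac{e^{4 x}}{9}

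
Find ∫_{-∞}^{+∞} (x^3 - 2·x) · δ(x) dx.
0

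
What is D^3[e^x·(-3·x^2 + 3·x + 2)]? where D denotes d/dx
\left(- 3 x^{2} - 15 x - 7\right) e^{x}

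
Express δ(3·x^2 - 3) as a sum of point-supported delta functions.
\frac{\delta(x - 1) + \delta(x + 1)}{6}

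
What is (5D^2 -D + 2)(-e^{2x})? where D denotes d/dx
- 20 e^{2 x}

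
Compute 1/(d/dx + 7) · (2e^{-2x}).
\frac{2 e^{- 2 x}}{5}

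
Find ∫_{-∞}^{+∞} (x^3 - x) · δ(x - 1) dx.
0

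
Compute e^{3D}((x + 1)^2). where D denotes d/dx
x^{2} + 8 x + 16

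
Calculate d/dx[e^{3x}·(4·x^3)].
12 x^{2} \left(x + 1\right) e^{3 x}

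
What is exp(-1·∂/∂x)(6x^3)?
6 x^{3} - 18 x^{2} + 18 x - 6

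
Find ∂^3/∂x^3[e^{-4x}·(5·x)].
80 \left(3 - 4 x\right) e^{- 4 x}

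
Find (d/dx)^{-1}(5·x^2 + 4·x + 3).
\frac{5 x^{3}}{3} + 2 x^{2} + 3 x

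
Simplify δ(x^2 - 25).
\frac{\delta(x - 5) + \delta(x + 5)}{10}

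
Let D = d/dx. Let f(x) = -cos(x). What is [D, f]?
\sin{\left(x \right)}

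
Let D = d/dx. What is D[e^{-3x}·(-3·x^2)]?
3 x \left(3 x - 2\right) e^{- 3 x}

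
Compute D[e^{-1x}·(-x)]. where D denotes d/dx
\left(x - 1\right) e^{- x}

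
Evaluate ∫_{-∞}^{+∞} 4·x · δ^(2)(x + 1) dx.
0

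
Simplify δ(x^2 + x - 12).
\frac{\delta(x + 4) + \delta(x - 3)}{7}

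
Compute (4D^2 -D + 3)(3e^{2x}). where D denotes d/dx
51 e^{2 x}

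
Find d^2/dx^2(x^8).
56 x^{6}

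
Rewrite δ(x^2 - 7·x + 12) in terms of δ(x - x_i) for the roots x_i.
\frac{\delta(x - 4) + \delta(x - 3)}{1}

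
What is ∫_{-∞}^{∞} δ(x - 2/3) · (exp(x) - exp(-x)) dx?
2 \sinh{\left(\frac{2}{3} \right)}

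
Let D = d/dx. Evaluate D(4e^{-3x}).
- 12 e^{- 3 x}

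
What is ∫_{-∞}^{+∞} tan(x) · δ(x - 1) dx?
\tan{\left(1 \right)}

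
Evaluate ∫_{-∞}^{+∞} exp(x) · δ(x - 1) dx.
e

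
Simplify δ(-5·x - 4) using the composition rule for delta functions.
\frac{\delta(x + 4/5)}{5}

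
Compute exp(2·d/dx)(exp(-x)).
e^{- x - 2}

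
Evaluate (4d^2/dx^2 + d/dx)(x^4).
4 x^{2} \left(x + 12\right)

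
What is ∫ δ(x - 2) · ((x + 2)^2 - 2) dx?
14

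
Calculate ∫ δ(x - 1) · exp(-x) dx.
e^{-1}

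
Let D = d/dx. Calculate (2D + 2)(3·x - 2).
6 x + 2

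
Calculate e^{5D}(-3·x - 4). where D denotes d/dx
- 3 x - 19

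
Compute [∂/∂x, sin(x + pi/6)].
\cos{\left(x + \frac{\pi}{6} \right)}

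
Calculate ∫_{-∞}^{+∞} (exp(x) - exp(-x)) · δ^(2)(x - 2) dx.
2 \sinh{\left(2 \right)}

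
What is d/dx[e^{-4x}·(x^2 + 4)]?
2 \left(- 2 x^{2} + x - 8\right) e^{- 4 x}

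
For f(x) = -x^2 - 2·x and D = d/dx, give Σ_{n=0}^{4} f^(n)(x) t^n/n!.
- t^{2} - 2 t \left(x + 1\right) - x^{2} - 2 x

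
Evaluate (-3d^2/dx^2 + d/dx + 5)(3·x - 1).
15 x - 2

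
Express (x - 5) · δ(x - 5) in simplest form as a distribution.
0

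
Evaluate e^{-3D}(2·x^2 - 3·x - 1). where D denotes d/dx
2 x^{2} - 15 x + 26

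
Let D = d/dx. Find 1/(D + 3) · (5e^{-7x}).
- \frac{5 e^{- 7 x}}{4}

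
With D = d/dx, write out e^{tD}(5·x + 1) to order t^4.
5 t + 5 x + 1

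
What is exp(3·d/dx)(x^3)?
x^{3} + 9 x^{2} + 27 x + 27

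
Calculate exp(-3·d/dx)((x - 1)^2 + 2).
x^{2} - 8 x + 18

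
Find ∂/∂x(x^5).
5 x^{4}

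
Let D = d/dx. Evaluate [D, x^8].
8 x^{7}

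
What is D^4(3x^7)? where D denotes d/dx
2520 x^{3}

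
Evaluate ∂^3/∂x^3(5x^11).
4950 x^{8}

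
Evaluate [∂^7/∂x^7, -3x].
-21\frac{d^{6}}{dx^{6}}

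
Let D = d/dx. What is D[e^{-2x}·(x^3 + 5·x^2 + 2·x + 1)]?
x \left(- 2 x^{2} - 7 x + 6\right) e^{- 2 x}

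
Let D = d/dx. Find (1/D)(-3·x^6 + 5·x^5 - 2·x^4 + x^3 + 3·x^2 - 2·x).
- \frac{3 x^{7}}{7} + \frac{5 x^{6}}{6} - \frac{2 x^{5}}{5} + \frac{x^{4}}{4} + x^{3} - x^{2}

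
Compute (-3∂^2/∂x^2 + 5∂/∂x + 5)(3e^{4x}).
- 69 e^{4 x}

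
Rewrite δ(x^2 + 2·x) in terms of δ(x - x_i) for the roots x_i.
\frac{\delta(x + 2) + \delta(x)}{2}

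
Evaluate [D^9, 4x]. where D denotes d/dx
36D^{8}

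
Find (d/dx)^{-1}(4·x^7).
\frac{x^{8}}{2}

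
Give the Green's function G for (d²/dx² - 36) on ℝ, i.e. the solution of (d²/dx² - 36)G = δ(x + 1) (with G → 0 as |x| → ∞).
-\frac{e^{-6|x + 1|}}{12}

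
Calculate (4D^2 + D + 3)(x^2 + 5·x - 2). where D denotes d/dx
3 x^{2} + 17 x + 7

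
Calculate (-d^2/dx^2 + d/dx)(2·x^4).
8 x^{2} \left(x - 3\right)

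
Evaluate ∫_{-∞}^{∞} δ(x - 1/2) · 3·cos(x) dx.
3 \cos{\left(\frac{1}{2} \right)}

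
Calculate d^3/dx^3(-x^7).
- 210 x^{4}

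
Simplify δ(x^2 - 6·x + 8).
\frac{\delta(x - 2) + \delta(x - 4)}{2}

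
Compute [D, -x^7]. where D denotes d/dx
- 7 x^{6}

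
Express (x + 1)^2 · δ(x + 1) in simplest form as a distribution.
0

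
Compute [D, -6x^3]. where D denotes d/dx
- 18 x^{2}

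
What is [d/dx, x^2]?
2 x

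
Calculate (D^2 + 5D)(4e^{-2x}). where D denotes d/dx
- 24 e^{- 2 x}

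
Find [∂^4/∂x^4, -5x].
-20\frac{d^{3}}{dx^{3}}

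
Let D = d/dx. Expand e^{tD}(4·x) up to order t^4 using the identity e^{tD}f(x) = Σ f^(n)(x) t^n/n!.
4 t + 4 x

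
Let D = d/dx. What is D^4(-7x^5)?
- 840 x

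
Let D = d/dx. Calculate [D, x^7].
7 x^{6}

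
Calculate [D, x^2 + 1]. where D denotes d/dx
2 x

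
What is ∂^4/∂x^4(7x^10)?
35280 x^{6}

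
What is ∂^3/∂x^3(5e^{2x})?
40 e^{2 x}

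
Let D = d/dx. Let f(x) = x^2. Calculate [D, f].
2 x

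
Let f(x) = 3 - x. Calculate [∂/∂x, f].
-1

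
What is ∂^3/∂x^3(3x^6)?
360 x^{3}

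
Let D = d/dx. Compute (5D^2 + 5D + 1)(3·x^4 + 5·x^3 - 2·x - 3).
3 x^{4} + 65 x^{3} + 255 x^{2} + 148 x - 13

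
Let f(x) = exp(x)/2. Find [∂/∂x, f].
\frac{e^{x}}{2}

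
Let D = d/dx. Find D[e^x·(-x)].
\left(- x - 1\right) e^{x}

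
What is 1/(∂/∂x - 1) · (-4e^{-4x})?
\frac{4 e^{- 4 x}}{5}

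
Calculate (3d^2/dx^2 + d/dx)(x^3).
3 x \left(x + 6\right)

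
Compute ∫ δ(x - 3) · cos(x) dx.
\cos{\left(3 \right)}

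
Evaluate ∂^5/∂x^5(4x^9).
60480 x^{4}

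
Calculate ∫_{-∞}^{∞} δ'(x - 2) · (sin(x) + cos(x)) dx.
- \cos{\left(2 \right)} + \sin{\left(2 \right)}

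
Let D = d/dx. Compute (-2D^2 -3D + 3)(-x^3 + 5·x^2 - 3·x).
- 3 x^{3} + 24 x^{2} - 27 x - 11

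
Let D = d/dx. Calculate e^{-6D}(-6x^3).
- 6 x^{3} + 108 x^{2} - 648 x + 1296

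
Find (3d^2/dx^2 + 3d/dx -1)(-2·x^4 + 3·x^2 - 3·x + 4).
2 x^{4} - 24 x^{3} - 75 x^{2} + 21 x + 5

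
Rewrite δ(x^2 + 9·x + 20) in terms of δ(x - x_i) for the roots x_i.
\frac{\delta(x + 5) + \delta(x + 4)}{1}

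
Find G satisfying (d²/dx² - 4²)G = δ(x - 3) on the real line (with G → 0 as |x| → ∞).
-\frac{e^{-4|x - 3|}}{8}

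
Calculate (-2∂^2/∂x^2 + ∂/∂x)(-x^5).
5 x^{3} \left(8 - x\right)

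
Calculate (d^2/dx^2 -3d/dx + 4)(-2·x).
6 - 8 x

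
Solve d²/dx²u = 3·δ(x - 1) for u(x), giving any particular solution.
\frac{3|x - 1|}{2}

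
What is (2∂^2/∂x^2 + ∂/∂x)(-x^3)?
3 x \left(- x - 4\right)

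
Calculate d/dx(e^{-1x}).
- e^{- x}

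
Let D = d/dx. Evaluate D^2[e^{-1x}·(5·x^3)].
5 x \left(x^{2} - 6 x + 6\right) e^{- x}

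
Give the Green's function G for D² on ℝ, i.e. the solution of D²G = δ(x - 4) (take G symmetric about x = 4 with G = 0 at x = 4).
\frac{|x - 4|}{2}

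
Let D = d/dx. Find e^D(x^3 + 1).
x^{3} + 3 x^{2} + 3 x + 2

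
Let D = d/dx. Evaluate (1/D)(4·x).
2 x^{2}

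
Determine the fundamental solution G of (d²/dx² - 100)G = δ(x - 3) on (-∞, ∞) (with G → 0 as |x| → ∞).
-\frac{e^{-10|x - 3|}}{20}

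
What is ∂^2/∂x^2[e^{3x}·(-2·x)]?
\left(- 18 x - 12\right) e^{3 x}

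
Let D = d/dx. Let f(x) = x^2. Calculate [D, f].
2 x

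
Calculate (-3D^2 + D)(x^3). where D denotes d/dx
3 x \left(x - 6\right)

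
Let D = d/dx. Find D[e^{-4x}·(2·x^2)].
4 x \left(1 - 2 x\right) e^{- 4 x}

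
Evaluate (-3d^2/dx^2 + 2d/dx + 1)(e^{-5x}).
- 84 e^{- 5 x}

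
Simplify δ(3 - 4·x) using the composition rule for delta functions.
\frac{\delta(x - 3/4)}{4}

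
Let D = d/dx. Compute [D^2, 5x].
10D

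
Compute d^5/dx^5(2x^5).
240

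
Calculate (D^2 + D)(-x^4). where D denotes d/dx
4 x^{2} \left(- x - 3\right)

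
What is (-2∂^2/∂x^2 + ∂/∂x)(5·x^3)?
15 x \left(x - 4\right)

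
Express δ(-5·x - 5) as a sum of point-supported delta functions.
\frac{\delta(x + 1)}{5}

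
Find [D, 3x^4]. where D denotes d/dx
12 x^{3}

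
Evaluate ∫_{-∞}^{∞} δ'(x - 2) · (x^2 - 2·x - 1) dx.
-2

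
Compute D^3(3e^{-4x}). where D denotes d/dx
- 192 e^{- 4 x}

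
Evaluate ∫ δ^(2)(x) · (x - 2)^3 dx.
-12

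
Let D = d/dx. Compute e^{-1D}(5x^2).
5 x^{2} - 10 x + 5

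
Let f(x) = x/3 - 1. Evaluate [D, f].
\frac{1}{3}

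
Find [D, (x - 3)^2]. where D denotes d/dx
2 x - 6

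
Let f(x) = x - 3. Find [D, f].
1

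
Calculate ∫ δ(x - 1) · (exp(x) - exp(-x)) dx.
2 \sinh{\left(1 \right)}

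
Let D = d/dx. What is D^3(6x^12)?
7920 x^{9}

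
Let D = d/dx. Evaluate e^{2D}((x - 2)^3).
x^{3}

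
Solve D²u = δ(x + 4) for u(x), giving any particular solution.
\frac{|x + 4|}{2}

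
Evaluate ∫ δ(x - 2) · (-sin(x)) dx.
- \sin{\left(2 \right)}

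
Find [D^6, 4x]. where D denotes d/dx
24D^{5}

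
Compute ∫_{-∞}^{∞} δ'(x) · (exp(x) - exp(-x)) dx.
-2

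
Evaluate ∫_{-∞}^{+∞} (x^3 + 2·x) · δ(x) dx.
0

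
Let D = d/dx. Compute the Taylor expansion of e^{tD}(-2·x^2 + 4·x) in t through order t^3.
- 2 t^{2} - 4 t \left(x - 1\right) - 2 x^{2} + 4 x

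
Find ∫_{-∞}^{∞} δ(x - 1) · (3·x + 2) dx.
5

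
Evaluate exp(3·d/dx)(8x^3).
8 x^{3} + 72 x^{2} + 216 x + 216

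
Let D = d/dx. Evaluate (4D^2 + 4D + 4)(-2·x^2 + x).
- 8 x^{2} - 12 x - 12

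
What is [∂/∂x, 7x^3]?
21 x^{2}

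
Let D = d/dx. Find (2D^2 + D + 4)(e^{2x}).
14 e^{2 x}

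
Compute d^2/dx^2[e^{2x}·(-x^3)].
- 2 x \left(2 x^{2} + 6 x + 3\right) e^{2 x}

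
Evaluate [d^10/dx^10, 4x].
40\frac{d^{9}}{dx^{9}}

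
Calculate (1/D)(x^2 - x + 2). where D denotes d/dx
\frac{x^{3}}{3} - \frac{x^{2}}{2} + 2 x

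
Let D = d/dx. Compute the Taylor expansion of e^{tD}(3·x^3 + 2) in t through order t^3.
3 t^{3} + 9 t^{2} x + 9 t x^{2} + 3 x^{3} + 2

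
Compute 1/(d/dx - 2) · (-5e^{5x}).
- \frac{5 e^{5 x}}{3}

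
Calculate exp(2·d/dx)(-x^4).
- x^{4} - 8 x^{3} - 24 x^{2} - 32 x - 16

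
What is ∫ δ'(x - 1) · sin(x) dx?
- \cos{\left(1 \right)}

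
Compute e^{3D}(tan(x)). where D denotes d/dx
\tan{\left(x + 3 \right)}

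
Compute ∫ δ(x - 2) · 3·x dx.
6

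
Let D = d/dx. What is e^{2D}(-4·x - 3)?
- 4 x - 11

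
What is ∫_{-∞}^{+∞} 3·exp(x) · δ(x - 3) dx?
3 e^{3}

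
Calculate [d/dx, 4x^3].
12 x^{2}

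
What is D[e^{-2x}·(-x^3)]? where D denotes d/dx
x^{2} \left(2 x - 3\right) e^{- 2 x}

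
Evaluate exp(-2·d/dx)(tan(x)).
\tan{\left(x - 2 \right)}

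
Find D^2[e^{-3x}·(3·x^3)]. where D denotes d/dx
9 x \left(3 x^{2} - 6 x + 2\right) e^{- 3 x}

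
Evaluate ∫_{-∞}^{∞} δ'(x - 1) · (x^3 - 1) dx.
-3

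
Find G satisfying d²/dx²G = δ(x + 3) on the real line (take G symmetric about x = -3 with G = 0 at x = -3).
\frac{|x + 3|}{2}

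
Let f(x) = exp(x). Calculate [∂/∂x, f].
e^{x}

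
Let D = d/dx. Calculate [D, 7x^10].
70 x^{9}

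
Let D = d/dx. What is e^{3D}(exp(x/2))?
e^{\frac{x}{2} + \frac{3}{2}}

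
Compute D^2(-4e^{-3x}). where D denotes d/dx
- 36 e^{- 3 x}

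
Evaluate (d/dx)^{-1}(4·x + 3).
2 x^{2} + 3 x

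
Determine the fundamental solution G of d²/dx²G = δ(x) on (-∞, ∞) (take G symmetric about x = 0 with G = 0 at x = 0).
\frac{|x|}{2}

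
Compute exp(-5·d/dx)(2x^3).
2 x^{3} - 30 x^{2} + 150 x - 250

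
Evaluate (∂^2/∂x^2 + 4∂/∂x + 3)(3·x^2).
9 x^{2} + 24 x + 6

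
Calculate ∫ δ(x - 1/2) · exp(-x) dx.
e^{- \frac{1}{2}}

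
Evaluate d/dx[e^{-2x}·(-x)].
\left(2 x - 1\right) e^{- 2 x}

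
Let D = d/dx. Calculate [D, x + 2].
1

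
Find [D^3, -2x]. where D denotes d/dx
-6D^{2}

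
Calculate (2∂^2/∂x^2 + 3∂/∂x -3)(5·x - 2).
21 - 15 x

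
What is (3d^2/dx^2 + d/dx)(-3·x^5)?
15 x^{3} \left(- x - 12\right)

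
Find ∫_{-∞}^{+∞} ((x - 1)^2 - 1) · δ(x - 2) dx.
0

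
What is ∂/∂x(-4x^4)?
- 16 x^{3}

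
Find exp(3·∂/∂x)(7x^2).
7 x^{2} + 42 x + 63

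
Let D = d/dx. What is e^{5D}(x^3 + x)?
x^{3} + 15 x^{2} + 76 x + 130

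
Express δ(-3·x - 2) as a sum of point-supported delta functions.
\frac{\delta(x + 2/3)}{3}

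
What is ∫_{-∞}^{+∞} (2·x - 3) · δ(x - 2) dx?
1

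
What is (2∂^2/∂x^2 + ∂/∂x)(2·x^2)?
4 x + 8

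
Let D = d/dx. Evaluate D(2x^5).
10 x^{4}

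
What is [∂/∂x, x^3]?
3 x^{2}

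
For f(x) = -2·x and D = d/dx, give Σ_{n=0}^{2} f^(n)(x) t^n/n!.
- 2 t - 2 x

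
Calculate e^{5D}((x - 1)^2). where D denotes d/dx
x^{2} + 8 x + 16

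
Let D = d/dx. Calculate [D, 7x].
7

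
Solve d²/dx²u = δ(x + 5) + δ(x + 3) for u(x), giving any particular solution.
\frac{|x + 5|}{2} + \frac{|x + 3|}{2}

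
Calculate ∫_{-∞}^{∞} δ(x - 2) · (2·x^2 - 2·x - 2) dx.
2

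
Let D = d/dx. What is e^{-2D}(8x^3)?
8 x^{3} - 48 x^{2} + 96 x - 64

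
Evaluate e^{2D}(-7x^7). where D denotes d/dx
- 7 x^{7} - 98 x^{6} - 588 x^{5} - 1960 x^{4} - 3920 x^{3} - 4704 x^{2} - 3136 x - 896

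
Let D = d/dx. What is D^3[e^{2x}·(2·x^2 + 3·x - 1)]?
\left(16 x^{2} + 72 x + 52\right) e^{2 x}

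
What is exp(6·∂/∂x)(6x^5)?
6 x^{5} + 180 x^{4} + 2160 x^{3} + 12960 x^{2} + 38880 x + 46656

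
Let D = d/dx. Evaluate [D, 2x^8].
16 x^{7}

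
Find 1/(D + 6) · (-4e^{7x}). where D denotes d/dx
- \frac{4 e^{7 x}}{13}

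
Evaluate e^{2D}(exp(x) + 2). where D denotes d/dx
e^{x + 2} + 2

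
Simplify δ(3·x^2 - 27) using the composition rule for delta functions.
\frac{\delta(x - 3) + \delta(x + 3)}{18}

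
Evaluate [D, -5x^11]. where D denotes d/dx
- 55 x^{10}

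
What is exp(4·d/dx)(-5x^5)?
- 5 x^{5} - 100 x^{4} - 800 x^{3} - 3200 x^{2} - 6400 x - 5120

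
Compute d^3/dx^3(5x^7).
1050 x^{4}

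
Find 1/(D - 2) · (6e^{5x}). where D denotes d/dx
2 e^{5 x}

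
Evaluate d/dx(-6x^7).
- 42 x^{6}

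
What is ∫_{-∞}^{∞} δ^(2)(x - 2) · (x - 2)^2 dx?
2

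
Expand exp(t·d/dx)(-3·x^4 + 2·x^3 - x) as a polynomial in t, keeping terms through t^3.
- t^{3} \left(12 x - 2\right) - 6 t^{2} x \left(3 x - 1\right) - t \left(12 x^{3} - 6 x^{2} + 1\right) - 3 x^{4} + 2 x^{3} - x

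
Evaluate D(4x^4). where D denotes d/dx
16 x^{3}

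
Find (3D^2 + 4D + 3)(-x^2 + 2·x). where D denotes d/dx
- 3 x^{2} - 2 x + 2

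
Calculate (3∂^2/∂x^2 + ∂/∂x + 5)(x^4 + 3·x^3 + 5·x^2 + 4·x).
5 x^{4} + 19 x^{3} + 70 x^{2} + 84 x + 34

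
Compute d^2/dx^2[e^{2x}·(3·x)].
12 \left(x + 1\right) e^{2 x}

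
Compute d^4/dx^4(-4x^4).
-96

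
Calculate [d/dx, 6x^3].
18 x^{2}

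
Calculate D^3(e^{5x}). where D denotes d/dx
125 e^{5 x}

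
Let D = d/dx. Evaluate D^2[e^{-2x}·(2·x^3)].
4 x \left(2 x^{2} - 6 x + 3\right) e^{- 2 x}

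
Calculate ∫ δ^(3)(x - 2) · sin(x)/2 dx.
\frac{\cos{\left(2 \right)}}{2}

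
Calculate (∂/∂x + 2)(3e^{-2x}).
0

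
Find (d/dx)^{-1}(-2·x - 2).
- x^{2} - 2 x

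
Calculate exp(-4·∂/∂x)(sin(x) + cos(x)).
\sqrt{2} \cos{\left(- x + \frac{\pi}{4} + 4 \right)}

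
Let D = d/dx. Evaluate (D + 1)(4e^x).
8 e^{x}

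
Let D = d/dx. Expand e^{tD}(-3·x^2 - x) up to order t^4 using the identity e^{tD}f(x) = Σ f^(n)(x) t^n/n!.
- 3 t^{2} - t \left(6 x + 1\right) - 3 x^{2} - x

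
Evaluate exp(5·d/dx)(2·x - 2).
2 x + 8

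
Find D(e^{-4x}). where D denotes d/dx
- 4 e^{- 4 x}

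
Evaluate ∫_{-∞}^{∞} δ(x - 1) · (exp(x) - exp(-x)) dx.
2 \sinh{\left(1 \right)}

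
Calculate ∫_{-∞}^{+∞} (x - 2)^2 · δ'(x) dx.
4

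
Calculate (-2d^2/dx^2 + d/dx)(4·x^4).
16 x^{2} \left(x - 6\right)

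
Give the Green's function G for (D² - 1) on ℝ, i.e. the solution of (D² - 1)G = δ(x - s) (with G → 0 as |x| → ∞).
-\frac{e^{-|x-s|}}{2}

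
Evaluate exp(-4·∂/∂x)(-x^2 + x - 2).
- x^{2} + 9 x - 22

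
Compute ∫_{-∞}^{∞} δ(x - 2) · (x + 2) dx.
4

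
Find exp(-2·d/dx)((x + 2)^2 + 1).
x^{2} + 1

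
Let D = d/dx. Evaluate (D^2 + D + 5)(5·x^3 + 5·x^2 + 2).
25 x^{3} + 40 x^{2} + 40 x + 20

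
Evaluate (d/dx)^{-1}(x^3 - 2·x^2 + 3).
\frac{x^{4}}{4} - \frac{2 x^{3}}{3} + 3 x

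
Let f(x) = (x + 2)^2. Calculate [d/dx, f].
2 x + 4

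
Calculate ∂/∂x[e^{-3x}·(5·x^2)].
5 x \left(2 - 3 x\right) e^{- 3 x}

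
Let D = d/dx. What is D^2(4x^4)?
48 x^{2}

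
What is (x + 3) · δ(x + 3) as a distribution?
0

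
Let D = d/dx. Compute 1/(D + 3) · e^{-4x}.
- e^{- 4 x}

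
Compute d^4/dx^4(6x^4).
144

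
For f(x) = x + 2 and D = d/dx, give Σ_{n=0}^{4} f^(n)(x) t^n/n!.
t + x + 2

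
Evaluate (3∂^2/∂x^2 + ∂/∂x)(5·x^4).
20 x^{2} \left(x + 9\right)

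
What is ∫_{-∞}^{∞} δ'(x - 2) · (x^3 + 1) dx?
-12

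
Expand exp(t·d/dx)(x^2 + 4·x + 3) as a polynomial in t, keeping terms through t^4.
t^{2} + 2 t \left(x + 2\right) + x^{2} + 4 x + 3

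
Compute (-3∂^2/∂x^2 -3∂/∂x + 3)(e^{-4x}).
- 33 e^{- 4 x}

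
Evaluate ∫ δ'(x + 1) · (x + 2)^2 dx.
-2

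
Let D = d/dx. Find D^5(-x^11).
- 55440 x^{6}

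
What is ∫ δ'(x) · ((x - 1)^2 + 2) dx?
2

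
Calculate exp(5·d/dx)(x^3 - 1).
x^{3} + 15 x^{2} + 75 x + 124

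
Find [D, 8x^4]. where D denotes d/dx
32 x^{3}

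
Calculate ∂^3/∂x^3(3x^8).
1008 x^{5}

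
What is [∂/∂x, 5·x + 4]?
5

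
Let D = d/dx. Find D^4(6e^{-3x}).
486 e^{- 3 x}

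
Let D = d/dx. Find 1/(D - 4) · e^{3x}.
- e^{3 x}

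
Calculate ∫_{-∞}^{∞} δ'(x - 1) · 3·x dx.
-3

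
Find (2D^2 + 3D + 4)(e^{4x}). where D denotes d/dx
48 e^{4 x}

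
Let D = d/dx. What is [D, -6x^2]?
- 12 x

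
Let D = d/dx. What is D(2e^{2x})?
4 e^{2 x}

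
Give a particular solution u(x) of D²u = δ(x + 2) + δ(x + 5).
\frac{|x + 2|}{2} + \frac{|x + 5|}{2}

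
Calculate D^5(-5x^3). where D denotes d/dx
0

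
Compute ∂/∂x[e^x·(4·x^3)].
4 x^{2} \left(x + 3\right) e^{x}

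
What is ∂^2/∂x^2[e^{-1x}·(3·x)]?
3 \left(x - 2\right) e^{- x}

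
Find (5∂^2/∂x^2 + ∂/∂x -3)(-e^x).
- 3 e^{x}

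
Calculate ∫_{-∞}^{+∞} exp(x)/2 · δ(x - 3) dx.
\frac{e^{3}}{2}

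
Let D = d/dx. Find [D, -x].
-1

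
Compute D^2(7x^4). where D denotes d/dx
84 x^{2}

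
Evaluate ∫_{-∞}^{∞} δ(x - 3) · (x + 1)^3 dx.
64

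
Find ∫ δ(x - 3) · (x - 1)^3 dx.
8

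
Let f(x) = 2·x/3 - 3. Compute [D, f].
\frac{2}{3}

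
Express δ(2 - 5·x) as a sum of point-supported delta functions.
\frac{\delta(x - 2/5)}{5}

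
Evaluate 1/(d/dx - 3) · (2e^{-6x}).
- \frac{2 e^{- 6 x}}{9}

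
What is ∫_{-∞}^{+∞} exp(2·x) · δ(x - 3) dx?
e^{6}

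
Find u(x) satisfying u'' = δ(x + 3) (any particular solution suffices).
\frac{|x + 3|}{2}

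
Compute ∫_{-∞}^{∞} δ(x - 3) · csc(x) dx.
\csc{\left(3 \right)}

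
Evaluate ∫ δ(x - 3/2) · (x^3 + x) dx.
\frac{39}{8}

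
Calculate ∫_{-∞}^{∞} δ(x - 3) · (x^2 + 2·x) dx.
15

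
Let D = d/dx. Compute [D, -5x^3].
- 15 x^{2}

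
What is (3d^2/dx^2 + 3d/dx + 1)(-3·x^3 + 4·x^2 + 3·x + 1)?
- 3 x^{3} - 23 x^{2} - 27 x + 34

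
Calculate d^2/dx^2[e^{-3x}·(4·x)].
12 \left(3 x - 2\right) e^{- 3 x}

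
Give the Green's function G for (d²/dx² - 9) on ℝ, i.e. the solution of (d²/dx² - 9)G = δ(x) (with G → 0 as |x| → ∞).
-\frac{e^{-3|x|}}{6}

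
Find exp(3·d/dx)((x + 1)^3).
x^{3} + 12 x^{2} + 48 x + 64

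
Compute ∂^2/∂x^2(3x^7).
126 x^{5}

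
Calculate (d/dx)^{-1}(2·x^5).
\frac{x^{6}}{3}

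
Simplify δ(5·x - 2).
\frac{\delta(x - 2/5)}{5}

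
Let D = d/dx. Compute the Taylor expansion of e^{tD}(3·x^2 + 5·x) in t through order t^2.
3 t^{2} + t \left(6 x + 5\right) + 3 x^{2} + 5 x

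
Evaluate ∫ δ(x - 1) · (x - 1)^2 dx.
0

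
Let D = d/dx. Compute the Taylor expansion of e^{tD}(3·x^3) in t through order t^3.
3 t^{3} + 9 t^{2} x + 9 t x^{2} + 3 x^{3}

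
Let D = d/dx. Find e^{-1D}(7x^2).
7 x^{2} - 14 x + 7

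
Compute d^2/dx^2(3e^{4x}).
48 e^{4 x}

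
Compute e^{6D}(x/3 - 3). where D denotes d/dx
\frac{x}{3} - 1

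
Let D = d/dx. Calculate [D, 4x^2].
8 x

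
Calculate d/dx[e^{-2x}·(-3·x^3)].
x^{2} \left(6 x - 9\right) e^{- 2 x}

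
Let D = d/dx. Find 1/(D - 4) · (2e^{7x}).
\frac{2 e^{7 x}}{3}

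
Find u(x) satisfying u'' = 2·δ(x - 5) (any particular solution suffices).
|x - 5|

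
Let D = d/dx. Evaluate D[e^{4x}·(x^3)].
x^{2} \left(4 x + 3\right) e^{4 x}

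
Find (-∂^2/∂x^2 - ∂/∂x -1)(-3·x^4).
3 x^{2} \left(x^{2} + 4 x + 12\right)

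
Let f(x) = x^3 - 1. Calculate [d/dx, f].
3 x^{2}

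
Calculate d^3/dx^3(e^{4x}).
64 e^{4 x}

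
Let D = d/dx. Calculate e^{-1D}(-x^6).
- x^{6} + 6 x^{5} - 15 x^{4} + 20 x^{3} - 15 x^{2} + 6 x - 1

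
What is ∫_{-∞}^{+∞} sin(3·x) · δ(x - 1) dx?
\sin{\left(3 \right)}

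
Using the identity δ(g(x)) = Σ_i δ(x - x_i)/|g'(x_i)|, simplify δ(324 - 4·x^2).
\frac{\delta(x - 9) + \delta(x + 9)}{72}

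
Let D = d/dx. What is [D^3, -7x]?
-21D^{2}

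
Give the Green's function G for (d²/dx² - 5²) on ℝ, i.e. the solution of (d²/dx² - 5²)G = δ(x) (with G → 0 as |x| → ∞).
-\frac{e^{-5|x|}}{10}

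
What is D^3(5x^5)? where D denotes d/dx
300 x^{2}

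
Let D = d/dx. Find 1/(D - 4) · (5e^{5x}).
5 e^{5 x}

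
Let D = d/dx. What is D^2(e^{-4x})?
16 e^{- 4 x}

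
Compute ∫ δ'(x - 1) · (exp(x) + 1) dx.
- e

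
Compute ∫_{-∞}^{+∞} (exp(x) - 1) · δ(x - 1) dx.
-1 + e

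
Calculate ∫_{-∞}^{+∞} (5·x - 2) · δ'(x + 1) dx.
-5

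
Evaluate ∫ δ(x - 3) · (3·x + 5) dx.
14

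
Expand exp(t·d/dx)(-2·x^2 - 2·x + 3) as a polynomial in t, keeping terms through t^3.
- 2 t^{2} - 2 t \left(2 x + 1\right) - 2 x^{2} - 2 x + 3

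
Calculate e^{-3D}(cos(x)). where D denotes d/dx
\cos{\left(x - 3 \right)}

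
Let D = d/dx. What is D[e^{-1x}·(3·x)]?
3 \left(1 - x\right) e^{- x}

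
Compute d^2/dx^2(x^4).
12 x^{2}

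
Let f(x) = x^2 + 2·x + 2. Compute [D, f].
2 x + 2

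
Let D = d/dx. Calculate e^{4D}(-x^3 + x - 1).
- x^{3} - 12 x^{2} - 47 x - 61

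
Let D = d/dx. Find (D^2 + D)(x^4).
4 x^{2} \left(x + 3\right)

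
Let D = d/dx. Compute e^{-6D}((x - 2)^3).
x^{3} - 24 x^{2} + 192 x - 512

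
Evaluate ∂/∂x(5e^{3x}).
15 e^{3 x}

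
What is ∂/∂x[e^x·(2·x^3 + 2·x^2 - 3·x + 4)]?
\left(2 x^{3} + 8 x^{2} + x + 1\right) e^{x}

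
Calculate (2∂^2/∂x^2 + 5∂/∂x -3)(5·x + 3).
16 - 15 x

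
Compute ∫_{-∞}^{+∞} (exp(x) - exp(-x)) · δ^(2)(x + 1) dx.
- 2 \sinh{\left(1 \right)}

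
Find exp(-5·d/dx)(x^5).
x^{5} - 25 x^{4} + 250 x^{3} - 1250 x^{2} + 3125 x - 3125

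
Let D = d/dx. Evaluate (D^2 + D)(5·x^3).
15 x \left(x + 2\right)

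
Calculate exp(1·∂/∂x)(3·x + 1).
3 x + 4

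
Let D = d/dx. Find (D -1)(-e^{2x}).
- e^{2 x}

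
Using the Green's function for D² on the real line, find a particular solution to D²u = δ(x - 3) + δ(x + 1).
\frac{|x - 3|}{2} + \frac{|x + 1|}{2}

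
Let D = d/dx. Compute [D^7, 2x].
14D^{6}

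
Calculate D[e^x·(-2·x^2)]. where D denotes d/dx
2 x \left(- x - 2\right) e^{x}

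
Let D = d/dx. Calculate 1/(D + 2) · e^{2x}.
\frac{e^{2 x}}{4}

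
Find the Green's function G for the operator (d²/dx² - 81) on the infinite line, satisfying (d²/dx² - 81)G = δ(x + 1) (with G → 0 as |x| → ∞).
-\frac{e^{-9|x + 1|}}{18}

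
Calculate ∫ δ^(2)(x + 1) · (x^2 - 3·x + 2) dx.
2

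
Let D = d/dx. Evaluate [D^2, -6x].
-12D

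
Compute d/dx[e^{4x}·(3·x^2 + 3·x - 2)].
\left(12 x^{2} + 18 x - 5\right) e^{4 x}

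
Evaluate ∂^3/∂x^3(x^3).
6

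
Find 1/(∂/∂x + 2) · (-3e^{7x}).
- \frac{e^{7 x}}{3}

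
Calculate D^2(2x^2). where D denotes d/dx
4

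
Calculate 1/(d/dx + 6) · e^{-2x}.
\frac{e^{- 2 x}}{4}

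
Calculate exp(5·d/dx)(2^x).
2^{x + 5}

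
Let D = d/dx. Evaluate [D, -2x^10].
- 20 x^{9}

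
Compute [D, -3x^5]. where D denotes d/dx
- 15 x^{4}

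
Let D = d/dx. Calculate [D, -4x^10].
- 40 x^{9}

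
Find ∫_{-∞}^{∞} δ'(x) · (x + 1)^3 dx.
-3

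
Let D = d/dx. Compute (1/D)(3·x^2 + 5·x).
x^{3} + \frac{5 x^{2}}{2}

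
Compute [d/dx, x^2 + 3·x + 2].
2 x + 3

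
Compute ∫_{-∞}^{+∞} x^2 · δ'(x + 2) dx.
4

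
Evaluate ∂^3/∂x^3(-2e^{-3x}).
54 e^{- 3 x}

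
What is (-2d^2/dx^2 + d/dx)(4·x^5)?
20 x^{3} \left(x - 8\right)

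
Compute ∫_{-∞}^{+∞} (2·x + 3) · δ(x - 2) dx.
7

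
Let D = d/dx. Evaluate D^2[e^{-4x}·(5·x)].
40 \left(2 x - 1\right) e^{- 4 x}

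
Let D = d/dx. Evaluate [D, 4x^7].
28 x^{6}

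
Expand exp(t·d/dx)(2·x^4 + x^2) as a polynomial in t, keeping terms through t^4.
2 t^{4} + 8 t^{3} x + t^{2} \left(12 x^{2} + 1\right) + 2 t x \left(4 x^{2} + 1\right) + 2 x^{4} + x^{2}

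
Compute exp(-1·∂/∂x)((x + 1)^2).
x^{2}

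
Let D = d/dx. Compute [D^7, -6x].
-42D^{6}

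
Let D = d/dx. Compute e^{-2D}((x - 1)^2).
x^{2} - 6 x + 9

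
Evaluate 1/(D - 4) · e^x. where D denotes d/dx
- \frac{e^{x}}{3}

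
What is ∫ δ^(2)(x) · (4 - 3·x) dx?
0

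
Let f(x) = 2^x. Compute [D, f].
2^{x} \log{\left(2 \right)}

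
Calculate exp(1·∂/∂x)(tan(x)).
\tan{\left(x + 1 \right)}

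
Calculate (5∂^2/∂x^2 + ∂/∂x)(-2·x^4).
8 x^{2} \left(- x - 15\right)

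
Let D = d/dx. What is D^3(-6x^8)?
- 2016 x^{5}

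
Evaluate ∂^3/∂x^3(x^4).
24 x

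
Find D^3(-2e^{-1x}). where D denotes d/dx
2 e^{- x}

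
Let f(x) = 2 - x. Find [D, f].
-1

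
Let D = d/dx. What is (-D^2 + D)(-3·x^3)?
9 x \left(2 - x\right)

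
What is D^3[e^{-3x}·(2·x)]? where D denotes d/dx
54 \left(1 - x\right) e^{- 3 x}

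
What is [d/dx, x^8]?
8 x^{7}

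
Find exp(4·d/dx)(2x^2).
2 x^{2} + 16 x + 32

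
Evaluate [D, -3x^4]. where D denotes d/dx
- 12 x^{3}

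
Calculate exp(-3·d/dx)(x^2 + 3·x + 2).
x^{2} - 3 x + 2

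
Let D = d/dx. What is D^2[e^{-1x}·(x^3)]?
x \left(x^{2} - 6 x + 6\right) e^{- x}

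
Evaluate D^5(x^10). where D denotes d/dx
30240 x^{5}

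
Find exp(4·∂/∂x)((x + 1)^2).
x^{2} + 10 x + 25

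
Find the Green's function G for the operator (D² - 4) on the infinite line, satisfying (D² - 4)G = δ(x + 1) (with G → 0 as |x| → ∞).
-\frac{e^{-2|x + 1|}}{4}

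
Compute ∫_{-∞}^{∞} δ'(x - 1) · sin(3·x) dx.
- 3 \cos{\left(3 \right)}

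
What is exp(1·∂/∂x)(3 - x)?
2 - x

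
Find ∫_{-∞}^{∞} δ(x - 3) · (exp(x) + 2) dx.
2 + e^{3}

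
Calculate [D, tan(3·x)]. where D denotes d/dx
\frac{3}{\cos^{2}{\left(3 x \right)}}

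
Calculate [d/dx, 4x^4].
16 x^{3}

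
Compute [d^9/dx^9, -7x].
-63\frac{d^{8}}{dx^{8}}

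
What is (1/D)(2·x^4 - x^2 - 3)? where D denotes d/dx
\frac{2 x^{5}}{5} - \frac{x^{3}}{3} - 3 x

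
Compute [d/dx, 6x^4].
24 x^{3}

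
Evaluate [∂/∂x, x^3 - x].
3 x^{2} - 1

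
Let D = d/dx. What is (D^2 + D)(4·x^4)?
16 x^{2} \left(x + 3\right)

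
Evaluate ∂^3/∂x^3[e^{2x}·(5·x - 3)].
\left(40 x + 36\right) e^{2 x}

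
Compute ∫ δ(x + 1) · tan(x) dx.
- \tan{\left(1 \right)}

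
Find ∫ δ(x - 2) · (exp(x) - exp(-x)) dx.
2 \sinh{\left(2 \right)}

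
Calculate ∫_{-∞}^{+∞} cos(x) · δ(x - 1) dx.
\cos{\left(1 \right)}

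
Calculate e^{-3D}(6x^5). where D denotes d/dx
6 x^{5} - 90 x^{4} + 540 x^{3} - 1620 x^{2} + 2430 x - 1458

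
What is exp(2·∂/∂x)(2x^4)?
2 x^{4} + 16 x^{3} + 48 x^{2} + 64 x + 32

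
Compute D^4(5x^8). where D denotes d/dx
8400 x^{4}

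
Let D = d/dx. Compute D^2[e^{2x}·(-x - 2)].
4 \left(- x - 3\right) e^{2 x}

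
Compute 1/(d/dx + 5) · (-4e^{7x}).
- \frac{e^{7 x}}{3}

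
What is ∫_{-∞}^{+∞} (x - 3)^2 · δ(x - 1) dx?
4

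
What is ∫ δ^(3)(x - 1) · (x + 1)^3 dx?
-6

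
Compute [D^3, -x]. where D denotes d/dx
-3D^{2}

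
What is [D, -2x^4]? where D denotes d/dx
- 8 x^{3}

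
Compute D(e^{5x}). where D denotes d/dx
5 e^{5 x}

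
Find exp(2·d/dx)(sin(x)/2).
\frac{\sin{\left(x + 2 \right)}}{2}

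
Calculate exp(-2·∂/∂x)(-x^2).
- x^{2} + 4 x - 4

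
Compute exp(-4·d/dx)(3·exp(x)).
3 e^{x - 4}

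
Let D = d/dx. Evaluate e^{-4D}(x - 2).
x - 6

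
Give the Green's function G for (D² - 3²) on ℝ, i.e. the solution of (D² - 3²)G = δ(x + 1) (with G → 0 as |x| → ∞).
-\frac{e^{-3|x + 1|}}{6}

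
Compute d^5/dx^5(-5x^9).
- 75600 x^{4}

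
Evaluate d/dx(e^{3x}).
3 e^{3 x}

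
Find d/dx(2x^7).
14 x^{6}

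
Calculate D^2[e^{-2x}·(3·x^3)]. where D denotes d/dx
6 x \left(2 x^{2} - 6 x + 3\right) e^{- 2 x}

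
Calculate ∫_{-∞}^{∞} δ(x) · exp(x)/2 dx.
\frac{1}{2}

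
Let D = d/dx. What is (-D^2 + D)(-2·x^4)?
8 x^{2} \left(3 - x\right)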